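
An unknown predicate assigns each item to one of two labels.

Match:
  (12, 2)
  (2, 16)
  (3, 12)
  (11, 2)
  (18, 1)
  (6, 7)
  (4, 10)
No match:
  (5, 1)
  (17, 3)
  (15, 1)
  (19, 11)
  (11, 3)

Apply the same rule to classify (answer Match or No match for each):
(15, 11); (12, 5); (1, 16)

No match, Match, Match

The distinguishing property — product is even — holds for all the 'Match' cases and none of the 'No match' cases.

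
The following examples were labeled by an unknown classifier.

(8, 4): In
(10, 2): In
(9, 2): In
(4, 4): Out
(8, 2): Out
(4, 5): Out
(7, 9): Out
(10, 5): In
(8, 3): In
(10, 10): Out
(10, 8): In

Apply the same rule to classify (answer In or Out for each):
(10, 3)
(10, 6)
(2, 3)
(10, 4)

In, In, Out, In

The common property of the 'In' items is: first > second AND sum ≥ 11. No 'Out' item has it.
(10, 3) → 10 > 3, 10+3 = 13 → In. (10, 6) → 10 > 6, 10+6 = 16 → In. (2, 3) → 2 < 3, 2+3 = 5 → Out. (10, 4) → 10 > 4, 10+4 = 14 → In.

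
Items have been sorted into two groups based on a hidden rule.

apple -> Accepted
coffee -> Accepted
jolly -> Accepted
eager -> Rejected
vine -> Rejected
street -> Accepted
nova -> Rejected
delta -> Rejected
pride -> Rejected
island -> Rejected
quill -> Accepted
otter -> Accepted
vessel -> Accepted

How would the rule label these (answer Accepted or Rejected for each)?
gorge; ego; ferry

Comparing the two groups points to one rule — has a double letter.

Rejected, Rejected, Accepted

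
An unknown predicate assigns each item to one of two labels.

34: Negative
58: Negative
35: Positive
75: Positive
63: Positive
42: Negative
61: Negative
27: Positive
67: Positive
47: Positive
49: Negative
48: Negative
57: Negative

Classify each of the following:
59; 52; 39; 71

Positive, Negative, Positive, Positive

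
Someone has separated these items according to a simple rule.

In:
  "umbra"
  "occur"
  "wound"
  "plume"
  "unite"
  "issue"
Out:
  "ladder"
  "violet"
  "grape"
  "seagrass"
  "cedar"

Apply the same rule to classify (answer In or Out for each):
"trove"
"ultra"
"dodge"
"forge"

The simplest hypothesis consistent with all the labels is: contains 'u'.
"trove" — no 'u', hence Out. "ultra" — has 'u', hence In. "dodge" — no 'u', hence Out. "forge" — no 'u', hence Out.

Out, In, Out, Out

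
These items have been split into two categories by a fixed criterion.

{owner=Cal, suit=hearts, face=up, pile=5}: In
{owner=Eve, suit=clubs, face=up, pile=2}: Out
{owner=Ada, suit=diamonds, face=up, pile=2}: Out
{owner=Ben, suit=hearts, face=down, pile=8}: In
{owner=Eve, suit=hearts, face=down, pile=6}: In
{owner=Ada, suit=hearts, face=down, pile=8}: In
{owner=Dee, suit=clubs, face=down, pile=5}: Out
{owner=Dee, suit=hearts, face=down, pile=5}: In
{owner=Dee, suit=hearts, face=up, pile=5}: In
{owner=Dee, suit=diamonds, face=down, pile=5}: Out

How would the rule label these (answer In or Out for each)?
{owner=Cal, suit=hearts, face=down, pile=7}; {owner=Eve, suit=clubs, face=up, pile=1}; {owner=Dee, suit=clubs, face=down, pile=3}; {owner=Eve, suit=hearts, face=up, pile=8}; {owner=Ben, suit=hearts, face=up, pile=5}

A rule that fits every label: suit is hearts — true of each 'In' example, false of each 'Out' one.
{owner=Cal, suit=hearts, face=down, pile=7}: In (suit is hearts). {owner=Eve, suit=clubs, face=up, pile=1}: Out (suit is clubs). {owner=Dee, suit=clubs, face=down, pile=3}: Out (suit is clubs). {owner=Eve, suit=hearts, face=up, pile=8}: In (suit is hearts). {owner=Ben, suit=hearts, face=up, pile=5}: In (suit is hearts).

In, Out, Out, In, In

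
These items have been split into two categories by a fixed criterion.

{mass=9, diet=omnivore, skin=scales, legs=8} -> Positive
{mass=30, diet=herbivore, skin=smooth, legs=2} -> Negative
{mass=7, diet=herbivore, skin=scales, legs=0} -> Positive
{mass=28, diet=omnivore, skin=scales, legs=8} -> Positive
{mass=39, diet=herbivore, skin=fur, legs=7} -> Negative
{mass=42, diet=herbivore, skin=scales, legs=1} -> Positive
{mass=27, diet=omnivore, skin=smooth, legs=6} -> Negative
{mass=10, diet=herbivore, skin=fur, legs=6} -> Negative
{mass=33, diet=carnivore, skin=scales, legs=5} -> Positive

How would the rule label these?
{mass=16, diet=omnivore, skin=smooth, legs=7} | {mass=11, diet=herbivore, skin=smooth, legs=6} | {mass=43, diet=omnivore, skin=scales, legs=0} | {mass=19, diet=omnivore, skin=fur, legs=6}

Negative, Negative, Positive, Negative

Looking at the examples, the only property every 'Positive' case has and every 'Negative' case lacks is: skin is scales.
{mass=16, diet=omnivore, skin=smooth, legs=7} — skin is smooth, hence Negative.
{mass=11, diet=herbivore, skin=smooth, legs=6} — skin is smooth, hence Negative.
{mass=43, diet=omnivore, skin=scales, legs=0} — skin is scales, hence Positive.
{mass=19, diet=omnivore, skin=fur, legs=6} — skin is fur, hence Negative.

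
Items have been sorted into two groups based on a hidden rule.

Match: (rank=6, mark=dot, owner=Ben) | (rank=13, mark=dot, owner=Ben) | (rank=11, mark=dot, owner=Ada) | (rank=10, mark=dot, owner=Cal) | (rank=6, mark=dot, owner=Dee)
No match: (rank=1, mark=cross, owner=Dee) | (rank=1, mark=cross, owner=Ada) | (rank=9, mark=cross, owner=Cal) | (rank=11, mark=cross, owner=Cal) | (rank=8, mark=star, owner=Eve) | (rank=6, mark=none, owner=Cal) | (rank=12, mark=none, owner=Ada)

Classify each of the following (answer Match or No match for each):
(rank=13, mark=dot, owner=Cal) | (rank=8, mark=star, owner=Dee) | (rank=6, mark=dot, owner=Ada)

One predicate separates the groups cleanly: mark is dot.
(rank=13, mark=dot, owner=Cal): mark is dot — has this property, so Match. (rank=8, mark=star, owner=Dee): mark is star — does not fit, so No match. (rank=6, mark=dot, owner=Ada): mark is dot — has this property, so Match.

Match, No match, Match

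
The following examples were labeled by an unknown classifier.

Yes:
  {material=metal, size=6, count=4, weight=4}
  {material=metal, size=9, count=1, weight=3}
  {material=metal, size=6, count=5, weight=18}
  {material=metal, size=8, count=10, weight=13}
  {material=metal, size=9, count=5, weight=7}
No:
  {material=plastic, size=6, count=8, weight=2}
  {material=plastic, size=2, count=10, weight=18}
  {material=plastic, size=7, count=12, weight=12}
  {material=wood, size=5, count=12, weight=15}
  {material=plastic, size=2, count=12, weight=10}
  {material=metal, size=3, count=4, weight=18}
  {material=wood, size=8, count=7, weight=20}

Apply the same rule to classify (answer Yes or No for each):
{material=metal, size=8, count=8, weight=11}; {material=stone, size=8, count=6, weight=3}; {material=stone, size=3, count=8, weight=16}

Yes, No, No

Every 'Yes' example satisfies: material is metal AND size ≥ 5. None of the 'No' examples do.
{material=metal, size=8, count=8, weight=11}: material is metal, size = 8, has this property → Yes. {material=stone, size=8, count=6, weight=3}: material is stone, size = 8, doesn't qualify → No. {material=stone, size=3, count=8, weight=16}: material is stone, size = 3, doesn't qualify → No.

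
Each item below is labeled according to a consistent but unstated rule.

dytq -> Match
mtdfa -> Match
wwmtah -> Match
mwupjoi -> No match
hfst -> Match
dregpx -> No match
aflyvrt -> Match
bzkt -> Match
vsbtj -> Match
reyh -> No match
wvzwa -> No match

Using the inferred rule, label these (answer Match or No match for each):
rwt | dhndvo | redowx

Match, No match, No match

A rule that fits every label: contains 't' — true of each 'Match' example, false of each 'No match' one.
rwt: Match (has 't').
dhndvo: No match (no 't').
redowx: No match (no 't').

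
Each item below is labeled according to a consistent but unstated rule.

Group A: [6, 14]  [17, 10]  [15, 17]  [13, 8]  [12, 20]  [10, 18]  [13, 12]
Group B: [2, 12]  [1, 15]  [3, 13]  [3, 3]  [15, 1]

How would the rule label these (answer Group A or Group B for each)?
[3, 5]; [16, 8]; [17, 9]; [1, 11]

Group B, Group A, Group A, Group B

All 'Group A' examples share one property — sum ≥ 20 — and every 'Group B' example lacks it.
[3, 5] — 3+5 = 8, hence Group B.
[16, 8] — 16+8 = 24, hence Group A.
[17, 9] — 17+9 = 26, hence Group A.
[1, 11] — 1+11 = 12, hence Group B.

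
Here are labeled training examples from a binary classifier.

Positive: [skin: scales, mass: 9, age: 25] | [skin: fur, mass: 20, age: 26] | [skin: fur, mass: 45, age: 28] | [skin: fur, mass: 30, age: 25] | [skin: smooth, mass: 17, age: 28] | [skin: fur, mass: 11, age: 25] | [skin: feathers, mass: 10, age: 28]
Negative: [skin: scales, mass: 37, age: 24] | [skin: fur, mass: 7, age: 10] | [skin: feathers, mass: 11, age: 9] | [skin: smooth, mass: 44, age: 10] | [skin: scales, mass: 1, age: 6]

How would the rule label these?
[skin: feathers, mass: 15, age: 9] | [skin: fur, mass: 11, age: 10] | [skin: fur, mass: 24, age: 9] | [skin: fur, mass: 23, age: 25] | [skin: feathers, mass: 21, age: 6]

Negative, Negative, Negative, Positive, Negative

The rule appears to be: age ≥ 25.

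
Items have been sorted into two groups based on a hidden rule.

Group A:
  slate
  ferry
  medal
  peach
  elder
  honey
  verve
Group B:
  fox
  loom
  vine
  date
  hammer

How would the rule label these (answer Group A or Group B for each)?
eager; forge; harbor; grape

Group A, Group A, Group B, Group A

The simplest hypothesis consistent with all the labels is: length 5.
eager: length 5, has this property → Group A. forge: length 5, has this property → Group A. harbor: length 6, doesn't qualify → Group B. grape: length 5, has this property → Group A.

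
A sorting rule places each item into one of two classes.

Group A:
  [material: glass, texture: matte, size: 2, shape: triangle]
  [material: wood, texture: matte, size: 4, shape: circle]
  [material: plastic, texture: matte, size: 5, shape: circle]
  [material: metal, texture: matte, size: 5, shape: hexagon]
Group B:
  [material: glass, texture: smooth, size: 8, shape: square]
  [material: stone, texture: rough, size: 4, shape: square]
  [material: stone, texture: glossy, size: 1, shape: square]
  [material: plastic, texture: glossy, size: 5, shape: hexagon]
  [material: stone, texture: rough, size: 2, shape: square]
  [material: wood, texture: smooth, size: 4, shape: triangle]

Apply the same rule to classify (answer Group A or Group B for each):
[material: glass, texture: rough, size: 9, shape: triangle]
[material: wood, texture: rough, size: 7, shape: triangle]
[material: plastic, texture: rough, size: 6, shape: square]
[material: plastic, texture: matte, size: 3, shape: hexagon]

Group B, Group B, Group B, Group A

The simplest hypothesis consistent with all the labels is: texture is matte.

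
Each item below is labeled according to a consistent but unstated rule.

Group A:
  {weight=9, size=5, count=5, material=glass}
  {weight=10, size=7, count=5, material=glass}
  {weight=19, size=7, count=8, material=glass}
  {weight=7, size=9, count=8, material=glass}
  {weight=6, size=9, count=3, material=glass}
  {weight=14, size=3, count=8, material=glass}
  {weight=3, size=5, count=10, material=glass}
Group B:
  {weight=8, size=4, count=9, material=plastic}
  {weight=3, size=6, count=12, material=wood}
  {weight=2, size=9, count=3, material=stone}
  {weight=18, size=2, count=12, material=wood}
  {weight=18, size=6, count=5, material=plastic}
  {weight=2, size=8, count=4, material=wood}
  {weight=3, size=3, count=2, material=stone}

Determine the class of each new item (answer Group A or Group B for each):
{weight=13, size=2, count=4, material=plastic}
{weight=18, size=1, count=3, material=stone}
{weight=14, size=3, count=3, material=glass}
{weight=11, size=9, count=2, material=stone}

Group B, Group B, Group A, Group B

The common property of the 'Group A' items is: material is glass. No 'Group B' item has it.
{weight=13, size=2, count=4, material=plastic}: Group B (material is plastic).
{weight=18, size=1, count=3, material=stone}: Group B (material is stone).
{weight=14, size=3, count=3, material=glass}: Group A (material is glass).
{weight=11, size=9, count=2, material=stone}: Group B (material is stone).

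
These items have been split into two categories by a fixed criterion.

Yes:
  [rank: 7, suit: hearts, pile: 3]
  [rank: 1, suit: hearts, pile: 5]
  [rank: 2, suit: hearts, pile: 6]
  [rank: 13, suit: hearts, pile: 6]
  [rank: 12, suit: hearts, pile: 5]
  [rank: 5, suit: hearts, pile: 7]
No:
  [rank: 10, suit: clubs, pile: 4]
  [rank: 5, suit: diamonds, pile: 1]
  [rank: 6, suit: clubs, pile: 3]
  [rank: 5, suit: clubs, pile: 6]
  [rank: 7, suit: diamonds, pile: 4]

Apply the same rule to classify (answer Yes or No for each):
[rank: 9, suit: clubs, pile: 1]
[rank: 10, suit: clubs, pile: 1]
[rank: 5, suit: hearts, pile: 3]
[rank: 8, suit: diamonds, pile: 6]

The pattern is that an item is 'Yes' exactly when: suit is hearts.
[rank: 9, suit: clubs, pile: 1]: No (suit is clubs).
[rank: 10, suit: clubs, pile: 1]: No (suit is clubs).
[rank: 5, suit: hearts, pile: 3]: Yes (suit is hearts).
[rank: 8, suit: diamonds, pile: 6]: No (suit is diamonds).

No, No, Yes, No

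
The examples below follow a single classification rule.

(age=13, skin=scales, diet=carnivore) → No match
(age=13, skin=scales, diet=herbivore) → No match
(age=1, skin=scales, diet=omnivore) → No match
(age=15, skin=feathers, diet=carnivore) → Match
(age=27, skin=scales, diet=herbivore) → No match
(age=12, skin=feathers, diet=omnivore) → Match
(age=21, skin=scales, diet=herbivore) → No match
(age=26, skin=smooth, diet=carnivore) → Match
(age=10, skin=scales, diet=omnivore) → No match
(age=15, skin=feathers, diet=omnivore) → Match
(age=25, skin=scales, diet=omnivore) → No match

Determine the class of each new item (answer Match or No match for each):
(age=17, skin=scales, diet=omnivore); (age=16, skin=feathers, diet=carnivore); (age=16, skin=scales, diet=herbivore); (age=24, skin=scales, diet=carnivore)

No match, Match, No match, No match

The simplest hypothesis consistent with all the labels is: skin is not scales.
(age=17, skin=scales, diet=omnivore) — skin is scales, hence No match. (age=16, skin=feathers, diet=carnivore) — skin is feathers, hence Match. (age=16, skin=scales, diet=herbivore) — skin is scales, hence No match. (age=24, skin=scales, diet=carnivore) — skin is scales, hence No match.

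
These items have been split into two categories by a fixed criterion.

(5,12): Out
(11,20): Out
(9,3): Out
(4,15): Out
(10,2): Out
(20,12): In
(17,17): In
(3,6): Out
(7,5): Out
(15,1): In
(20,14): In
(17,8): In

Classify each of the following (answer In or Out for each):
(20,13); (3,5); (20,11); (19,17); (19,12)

In, Out, In, In, In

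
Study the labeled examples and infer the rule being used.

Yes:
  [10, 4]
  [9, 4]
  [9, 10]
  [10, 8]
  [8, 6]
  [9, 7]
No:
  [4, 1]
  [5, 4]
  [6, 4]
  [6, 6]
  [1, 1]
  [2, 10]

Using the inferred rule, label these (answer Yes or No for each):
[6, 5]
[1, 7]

The pattern is that an item is 'Yes' exactly when: sum ≥ 13.

No, No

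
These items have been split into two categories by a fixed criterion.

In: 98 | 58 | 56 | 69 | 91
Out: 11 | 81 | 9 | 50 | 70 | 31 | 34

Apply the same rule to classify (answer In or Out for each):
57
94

In, In

Rule: digit sum ≥ 10. This holds for each 'In' example and fails for each 'Out' one.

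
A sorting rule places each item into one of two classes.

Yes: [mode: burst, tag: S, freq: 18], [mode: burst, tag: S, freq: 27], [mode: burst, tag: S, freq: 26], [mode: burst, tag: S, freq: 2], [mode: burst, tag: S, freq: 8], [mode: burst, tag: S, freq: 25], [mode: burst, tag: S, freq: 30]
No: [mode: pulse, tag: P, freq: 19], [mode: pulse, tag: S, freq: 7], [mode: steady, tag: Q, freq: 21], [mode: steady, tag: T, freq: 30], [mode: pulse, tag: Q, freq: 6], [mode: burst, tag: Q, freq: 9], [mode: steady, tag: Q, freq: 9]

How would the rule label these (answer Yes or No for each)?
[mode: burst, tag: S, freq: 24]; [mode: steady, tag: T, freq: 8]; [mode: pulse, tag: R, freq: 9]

One predicate separates the groups cleanly: mode is burst AND tag is S.
[mode: burst, tag: S, freq: 24] → mode is burst, tag is S → Yes. [mode: steady, tag: T, freq: 8] → mode is steady, tag is T → No. [mode: pulse, tag: R, freq: 9] → mode is pulse, tag is R → No.

Yes, No, No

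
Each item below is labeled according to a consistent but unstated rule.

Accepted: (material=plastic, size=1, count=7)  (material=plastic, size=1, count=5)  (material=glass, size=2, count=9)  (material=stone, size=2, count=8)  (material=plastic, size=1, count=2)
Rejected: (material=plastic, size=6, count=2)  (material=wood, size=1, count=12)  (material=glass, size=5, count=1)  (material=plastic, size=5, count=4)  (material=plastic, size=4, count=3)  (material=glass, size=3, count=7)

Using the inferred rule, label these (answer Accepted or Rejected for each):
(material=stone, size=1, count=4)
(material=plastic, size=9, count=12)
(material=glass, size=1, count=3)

'Accepted' ⟺ size ≤ 2 AND count ≤ 9.
Accepted: (material=stone, size=1, count=4), since size = 1, count = 4. Rejected: (material=plastic, size=9, count=12), since size = 9, count = 12. Accepted: (material=glass, size=1, count=3), since size = 1, count = 3.

Accepted, Rejected, Accepted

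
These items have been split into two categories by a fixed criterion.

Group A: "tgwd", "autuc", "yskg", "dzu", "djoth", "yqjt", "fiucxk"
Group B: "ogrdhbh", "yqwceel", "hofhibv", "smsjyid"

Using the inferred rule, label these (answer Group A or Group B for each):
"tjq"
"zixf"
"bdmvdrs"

The simplest hypothesis consistent with all the labels is: length ≤ 6.
"tjq": length 3, passes → Group A. "zixf": length 4, passes → Group A. "bdmvdrs": length 7, does not pass → Group B.

Group A, Group A, Group B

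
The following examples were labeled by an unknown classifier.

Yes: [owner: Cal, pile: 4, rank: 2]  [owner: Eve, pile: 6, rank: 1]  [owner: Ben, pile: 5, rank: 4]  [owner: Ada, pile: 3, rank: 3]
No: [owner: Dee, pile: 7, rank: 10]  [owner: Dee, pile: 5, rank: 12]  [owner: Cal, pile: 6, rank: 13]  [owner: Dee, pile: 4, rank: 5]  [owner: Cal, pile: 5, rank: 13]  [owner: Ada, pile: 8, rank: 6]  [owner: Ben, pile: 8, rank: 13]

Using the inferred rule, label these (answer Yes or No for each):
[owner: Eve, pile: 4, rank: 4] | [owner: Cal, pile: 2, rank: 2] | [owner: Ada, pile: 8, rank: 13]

The distinguishing property — rank ≤ 4 — holds for all the 'Yes' cases and none of the 'No' cases.
[owner: Eve, pile: 4, rank: 4]: rank = 4 — satisfies this, so Yes. [owner: Cal, pile: 2, rank: 2]: rank = 2 — satisfies this, so Yes. [owner: Ada, pile: 8, rank: 13]: rank = 13 — does not fit, so No.

Yes, Yes, No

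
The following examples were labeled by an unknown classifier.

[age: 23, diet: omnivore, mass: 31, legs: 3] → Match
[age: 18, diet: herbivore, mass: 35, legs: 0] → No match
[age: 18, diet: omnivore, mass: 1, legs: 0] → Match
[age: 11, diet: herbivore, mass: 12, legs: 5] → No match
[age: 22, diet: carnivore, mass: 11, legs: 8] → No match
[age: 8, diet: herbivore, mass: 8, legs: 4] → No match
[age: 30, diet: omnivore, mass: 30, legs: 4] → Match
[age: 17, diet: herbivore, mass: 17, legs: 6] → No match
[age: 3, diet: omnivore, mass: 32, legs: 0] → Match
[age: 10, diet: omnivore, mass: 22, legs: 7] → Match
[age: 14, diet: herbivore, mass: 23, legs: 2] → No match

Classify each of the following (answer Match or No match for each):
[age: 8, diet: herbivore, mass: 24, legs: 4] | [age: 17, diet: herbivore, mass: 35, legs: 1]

No match, No match

Comparing the two groups points to one rule — diet is omnivore.
[age: 8, diet: herbivore, mass: 24, legs: 4] — diet is herbivore, hence No match. [age: 17, diet: herbivore, mass: 35, legs: 1] — diet is herbivore, hence No match.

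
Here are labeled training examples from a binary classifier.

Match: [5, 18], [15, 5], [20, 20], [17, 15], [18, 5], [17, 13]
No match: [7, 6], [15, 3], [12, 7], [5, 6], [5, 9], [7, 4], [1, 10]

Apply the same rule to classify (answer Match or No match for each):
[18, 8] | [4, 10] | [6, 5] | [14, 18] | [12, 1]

Match, No match, No match, Match, No match

'Match' ⟺ sum ≥ 20.
[18, 8]: Match (18+8 = 26).
[4, 10]: No match (4+10 = 14).
[6, 5]: No match (6+5 = 11).
[14, 18]: Match (14+18 = 32).
[12, 1]: No match (12+1 = 13).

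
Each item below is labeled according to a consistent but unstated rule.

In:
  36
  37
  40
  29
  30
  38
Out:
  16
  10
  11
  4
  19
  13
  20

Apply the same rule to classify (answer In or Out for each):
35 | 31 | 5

The simplest hypothesis consistent with all the labels is: at least 29.

In, In, Out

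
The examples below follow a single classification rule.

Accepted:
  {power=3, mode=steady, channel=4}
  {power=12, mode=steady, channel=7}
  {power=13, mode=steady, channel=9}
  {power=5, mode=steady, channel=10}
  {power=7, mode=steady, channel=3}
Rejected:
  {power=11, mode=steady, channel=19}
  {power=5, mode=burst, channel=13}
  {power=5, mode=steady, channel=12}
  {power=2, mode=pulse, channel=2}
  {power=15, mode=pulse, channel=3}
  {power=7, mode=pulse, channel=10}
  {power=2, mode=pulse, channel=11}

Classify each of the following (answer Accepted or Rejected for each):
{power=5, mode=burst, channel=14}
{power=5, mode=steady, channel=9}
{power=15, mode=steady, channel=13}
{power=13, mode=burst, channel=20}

Rule: mode is steady AND channel ≤ 10. This holds for each 'Accepted' example and fails for each 'Rejected' one.
{power=5, mode=burst, channel=14} — mode is burst, channel = 14, hence Rejected. {power=5, mode=steady, channel=9} — mode is steady, channel = 9, hence Accepted. {power=15, mode=steady, channel=13} — mode is steady, channel = 13, hence Rejected. {power=13, mode=burst, channel=20} — mode is burst, channel = 20, hence Rejected.

Rejected, Accepted, Rejected, Rejected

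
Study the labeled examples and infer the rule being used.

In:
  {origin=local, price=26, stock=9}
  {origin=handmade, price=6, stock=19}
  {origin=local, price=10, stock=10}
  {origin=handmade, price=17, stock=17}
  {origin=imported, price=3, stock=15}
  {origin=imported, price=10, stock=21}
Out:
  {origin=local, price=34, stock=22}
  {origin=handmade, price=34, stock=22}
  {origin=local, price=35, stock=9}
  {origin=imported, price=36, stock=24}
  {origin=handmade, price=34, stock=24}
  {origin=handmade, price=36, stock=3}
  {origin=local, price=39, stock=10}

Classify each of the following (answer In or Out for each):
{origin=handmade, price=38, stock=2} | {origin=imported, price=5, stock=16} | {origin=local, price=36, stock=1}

Every 'In' example satisfies: price ≤ 26. None of the 'Out' examples do.
{origin=handmade, price=38, stock=2}: Out (price = 38).
{origin=imported, price=5, stock=16}: In (price = 5).
{origin=local, price=36, stock=1}: Out (price = 36).

Out, In, Out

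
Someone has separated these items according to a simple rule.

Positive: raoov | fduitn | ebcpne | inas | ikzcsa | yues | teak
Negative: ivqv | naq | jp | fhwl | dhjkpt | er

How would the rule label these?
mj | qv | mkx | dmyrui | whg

Negative, Negative, Negative, Positive, Negative

One predicate separates the groups cleanly: has ≥ 2 vowels.
mj: 0 vowels, lacks this property → Negative.
qv: 0 vowels, lacks this property → Negative.
mkx: 0 vowels, lacks this property → Negative.
dmyrui: 2 vowels, satisfies this → Positive.
whg: 0 vowels, lacks this property → Negative.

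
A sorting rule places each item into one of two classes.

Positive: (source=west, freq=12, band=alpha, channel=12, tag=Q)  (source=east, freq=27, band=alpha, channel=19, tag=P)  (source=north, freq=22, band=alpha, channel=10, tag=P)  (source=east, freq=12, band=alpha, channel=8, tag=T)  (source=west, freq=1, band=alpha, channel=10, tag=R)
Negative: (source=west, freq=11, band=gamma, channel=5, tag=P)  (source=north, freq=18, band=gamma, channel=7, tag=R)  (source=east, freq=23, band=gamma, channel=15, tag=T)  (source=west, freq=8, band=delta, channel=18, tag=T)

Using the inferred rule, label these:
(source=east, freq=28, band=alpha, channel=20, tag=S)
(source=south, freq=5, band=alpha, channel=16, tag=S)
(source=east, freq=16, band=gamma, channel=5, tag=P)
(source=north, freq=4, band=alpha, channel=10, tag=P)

Positive, Positive, Negative, Positive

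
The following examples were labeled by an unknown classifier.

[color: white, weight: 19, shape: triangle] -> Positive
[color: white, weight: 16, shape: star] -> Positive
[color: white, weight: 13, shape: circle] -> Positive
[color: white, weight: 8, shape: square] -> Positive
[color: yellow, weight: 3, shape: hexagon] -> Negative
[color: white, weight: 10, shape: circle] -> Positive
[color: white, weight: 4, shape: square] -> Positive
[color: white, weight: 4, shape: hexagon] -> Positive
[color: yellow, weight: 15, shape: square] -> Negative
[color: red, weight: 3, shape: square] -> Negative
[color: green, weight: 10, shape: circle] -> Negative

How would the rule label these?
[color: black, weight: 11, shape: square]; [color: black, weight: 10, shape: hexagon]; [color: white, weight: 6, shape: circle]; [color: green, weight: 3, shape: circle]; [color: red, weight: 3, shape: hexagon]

Negative, Negative, Positive, Negative, Negative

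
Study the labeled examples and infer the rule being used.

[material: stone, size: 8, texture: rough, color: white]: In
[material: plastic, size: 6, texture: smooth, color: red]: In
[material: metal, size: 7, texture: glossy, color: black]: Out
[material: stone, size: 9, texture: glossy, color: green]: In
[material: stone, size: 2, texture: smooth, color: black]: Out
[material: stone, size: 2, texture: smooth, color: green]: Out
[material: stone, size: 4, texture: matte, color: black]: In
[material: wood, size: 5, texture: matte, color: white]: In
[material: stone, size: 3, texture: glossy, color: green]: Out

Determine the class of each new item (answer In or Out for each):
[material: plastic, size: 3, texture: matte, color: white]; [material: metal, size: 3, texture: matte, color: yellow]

A rule that fits every label: size ≥ 4 AND size ≠ 7 — true of each 'In' example, false of each 'Out' one.
Out: [material: plastic, size: 3, texture: matte, color: white], since size = 3. Out: [material: metal, size: 3, texture: matte, color: yellow], since size = 3.

Out, Out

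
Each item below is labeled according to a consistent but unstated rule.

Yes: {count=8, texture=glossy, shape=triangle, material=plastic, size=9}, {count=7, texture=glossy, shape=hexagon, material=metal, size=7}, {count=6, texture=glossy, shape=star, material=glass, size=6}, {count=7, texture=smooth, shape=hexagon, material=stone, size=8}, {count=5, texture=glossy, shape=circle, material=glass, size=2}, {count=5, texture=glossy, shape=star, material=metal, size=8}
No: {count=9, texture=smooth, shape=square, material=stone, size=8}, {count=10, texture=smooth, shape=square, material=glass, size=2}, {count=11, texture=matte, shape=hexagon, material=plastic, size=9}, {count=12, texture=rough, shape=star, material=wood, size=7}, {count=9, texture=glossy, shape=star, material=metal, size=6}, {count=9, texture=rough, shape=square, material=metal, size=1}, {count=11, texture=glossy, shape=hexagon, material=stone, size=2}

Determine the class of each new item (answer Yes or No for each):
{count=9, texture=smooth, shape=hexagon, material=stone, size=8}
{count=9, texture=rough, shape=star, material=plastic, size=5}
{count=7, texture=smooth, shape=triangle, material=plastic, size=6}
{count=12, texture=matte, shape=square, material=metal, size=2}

No, No, Yes, No

Every 'Yes' example satisfies: count ≤ 8. None of the 'No' examples do.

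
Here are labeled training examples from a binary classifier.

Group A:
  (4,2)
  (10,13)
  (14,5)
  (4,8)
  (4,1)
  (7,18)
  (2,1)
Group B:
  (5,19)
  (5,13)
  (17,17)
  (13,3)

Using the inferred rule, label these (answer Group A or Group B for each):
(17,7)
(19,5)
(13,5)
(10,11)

Group B, Group B, Group B, Group A

Comparing the two groups points to one rule — product is even.
(17,7) — 17·7 = 119, hence Group B. (19,5) — 19·5 = 95, hence Group B. (13,5) — 13·5 = 65, hence Group B. (10,11) — 10·11 = 110, hence Group A.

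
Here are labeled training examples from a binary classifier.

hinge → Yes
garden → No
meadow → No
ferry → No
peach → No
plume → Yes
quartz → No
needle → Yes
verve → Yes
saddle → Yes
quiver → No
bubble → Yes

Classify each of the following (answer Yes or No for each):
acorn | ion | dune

The rule appears to be: ends with 'e'.
acorn: No (ends with 'n').
ion: No (ends with 'n').
dune: Yes (ends with 'e').

No, No, Yes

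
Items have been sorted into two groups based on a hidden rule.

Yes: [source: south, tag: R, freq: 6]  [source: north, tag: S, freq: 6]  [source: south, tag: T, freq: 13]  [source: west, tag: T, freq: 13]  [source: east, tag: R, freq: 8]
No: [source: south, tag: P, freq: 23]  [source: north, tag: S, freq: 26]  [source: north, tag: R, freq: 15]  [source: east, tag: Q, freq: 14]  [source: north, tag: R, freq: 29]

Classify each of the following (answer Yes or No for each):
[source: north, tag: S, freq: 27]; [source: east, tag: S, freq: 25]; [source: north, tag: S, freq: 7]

The rule appears to be: freq ≤ 13.
[source: north, tag: S, freq: 27] → freq = 27 → No.
[source: east, tag: S, freq: 25] → freq = 25 → No.
[source: north, tag: S, freq: 7] → freq = 7 → Yes.

No, No, Yes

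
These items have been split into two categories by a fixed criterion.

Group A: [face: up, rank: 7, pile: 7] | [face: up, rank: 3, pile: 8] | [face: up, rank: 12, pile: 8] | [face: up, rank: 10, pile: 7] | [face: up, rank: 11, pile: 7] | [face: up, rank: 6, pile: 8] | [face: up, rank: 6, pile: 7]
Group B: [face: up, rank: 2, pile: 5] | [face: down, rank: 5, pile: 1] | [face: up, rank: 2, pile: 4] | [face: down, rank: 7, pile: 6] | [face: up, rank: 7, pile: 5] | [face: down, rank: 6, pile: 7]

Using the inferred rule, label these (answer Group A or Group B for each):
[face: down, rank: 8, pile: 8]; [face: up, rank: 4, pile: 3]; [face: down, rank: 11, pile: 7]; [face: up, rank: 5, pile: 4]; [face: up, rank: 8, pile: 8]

The distinguishing property — face is up AND pile ≥ 6 — holds for all the 'Group A' cases and none of the 'Group B' cases.
[face: down, rank: 8, pile: 8]: Group B (face is down, pile = 8). [face: up, rank: 4, pile: 3]: Group B (face is up, pile = 3). [face: down, rank: 11, pile: 7]: Group B (face is down, pile = 7). [face: up, rank: 5, pile: 4]: Group B (face is up, pile = 4). [face: up, rank: 8, pile: 8]: Group A (face is up, pile = 8).

Group B, Group B, Group B, Group B, Group A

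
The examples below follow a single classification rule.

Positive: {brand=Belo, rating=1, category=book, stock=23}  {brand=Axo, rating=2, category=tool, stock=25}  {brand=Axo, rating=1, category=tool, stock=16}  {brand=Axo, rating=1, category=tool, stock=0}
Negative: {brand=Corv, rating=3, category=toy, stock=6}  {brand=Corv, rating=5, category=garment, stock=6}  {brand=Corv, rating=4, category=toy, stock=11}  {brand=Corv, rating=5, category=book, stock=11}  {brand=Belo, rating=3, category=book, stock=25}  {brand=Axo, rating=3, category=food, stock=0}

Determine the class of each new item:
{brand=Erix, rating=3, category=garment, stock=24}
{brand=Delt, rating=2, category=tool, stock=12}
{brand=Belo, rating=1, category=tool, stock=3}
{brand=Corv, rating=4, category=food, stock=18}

The classifier is using: rating ≤ 2.

Negative, Positive, Positive, Negative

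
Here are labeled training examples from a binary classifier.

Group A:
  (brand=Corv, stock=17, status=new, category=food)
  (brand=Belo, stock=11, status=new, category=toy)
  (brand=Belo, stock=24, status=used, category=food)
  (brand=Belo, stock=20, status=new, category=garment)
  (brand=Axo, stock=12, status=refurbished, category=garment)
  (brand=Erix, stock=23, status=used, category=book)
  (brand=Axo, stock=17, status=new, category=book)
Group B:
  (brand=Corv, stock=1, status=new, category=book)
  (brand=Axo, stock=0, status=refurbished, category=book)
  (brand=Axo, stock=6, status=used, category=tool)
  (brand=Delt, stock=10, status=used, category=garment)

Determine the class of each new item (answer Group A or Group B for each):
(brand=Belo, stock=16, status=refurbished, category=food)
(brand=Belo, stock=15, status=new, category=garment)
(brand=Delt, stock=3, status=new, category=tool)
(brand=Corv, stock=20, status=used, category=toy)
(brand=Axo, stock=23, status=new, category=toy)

Group A, Group A, Group B, Group A, Group A

The common property of the 'Group A' items is: stock ≥ 11. No 'Group B' item has it.
(brand=Belo, stock=16, status=refurbished, category=food): Group A (stock = 16).
(brand=Belo, stock=15, status=new, category=garment): Group A (stock = 15).
(brand=Delt, stock=3, status=new, category=tool): Group B (stock = 3).
(brand=Corv, stock=20, status=used, category=toy): Group A (stock = 20).
(brand=Axo, stock=23, status=new, category=toy): Group A (stock = 23).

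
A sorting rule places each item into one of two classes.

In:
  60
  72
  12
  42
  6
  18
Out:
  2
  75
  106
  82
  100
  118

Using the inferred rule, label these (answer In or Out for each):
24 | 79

Rule: multiple of 6. This holds for each 'In' example and fails for each 'Out' one.
24 → 24 = 6·4 → In.
79 → 79 = 6·13 + 1 → Out.

In, Out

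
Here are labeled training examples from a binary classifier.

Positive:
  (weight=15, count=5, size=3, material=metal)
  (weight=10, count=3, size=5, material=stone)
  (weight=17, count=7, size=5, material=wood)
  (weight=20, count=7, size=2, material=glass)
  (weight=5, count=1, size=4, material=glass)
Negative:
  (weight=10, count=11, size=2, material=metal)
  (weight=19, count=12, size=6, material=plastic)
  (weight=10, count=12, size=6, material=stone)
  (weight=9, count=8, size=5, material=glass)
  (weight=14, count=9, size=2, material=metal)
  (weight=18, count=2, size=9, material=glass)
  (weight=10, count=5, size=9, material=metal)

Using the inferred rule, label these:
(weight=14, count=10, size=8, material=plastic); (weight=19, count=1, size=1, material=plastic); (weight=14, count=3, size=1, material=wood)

All 'Positive' examples share one property — size ≤ 5 AND count ≤ 7 — and every 'Negative' example lacks it.
(weight=14, count=10, size=8, material=plastic) — size = 8, count = 10, hence Negative.
(weight=19, count=1, size=1, material=plastic) — size = 1, count = 1, hence Positive.
(weight=14, count=3, size=1, material=wood) — size = 1, count = 3, hence Positive.

Negative, Positive, Positive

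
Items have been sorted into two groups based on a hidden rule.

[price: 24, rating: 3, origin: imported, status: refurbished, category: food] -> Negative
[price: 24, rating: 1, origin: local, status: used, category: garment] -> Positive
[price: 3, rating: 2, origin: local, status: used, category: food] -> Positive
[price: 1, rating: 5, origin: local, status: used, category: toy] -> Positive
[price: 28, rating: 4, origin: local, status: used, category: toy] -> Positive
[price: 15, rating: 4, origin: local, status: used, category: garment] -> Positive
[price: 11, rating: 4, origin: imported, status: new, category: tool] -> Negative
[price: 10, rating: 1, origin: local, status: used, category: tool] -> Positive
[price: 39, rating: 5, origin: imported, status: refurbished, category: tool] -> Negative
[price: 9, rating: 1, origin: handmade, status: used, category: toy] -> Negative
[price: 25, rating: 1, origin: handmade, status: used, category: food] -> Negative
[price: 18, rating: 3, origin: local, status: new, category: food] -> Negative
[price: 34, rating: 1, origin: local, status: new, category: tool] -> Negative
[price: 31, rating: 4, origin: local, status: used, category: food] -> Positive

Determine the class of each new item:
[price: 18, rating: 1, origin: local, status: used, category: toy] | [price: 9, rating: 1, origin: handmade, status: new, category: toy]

Positive, Negative

The distinguishing property — status is used AND origin is local — holds for all the 'Positive' cases and none of the 'Negative' cases.
Positive: [price: 18, rating: 1, origin: local, status: used, category: toy], since status is used, origin is local.
Negative: [price: 9, rating: 1, origin: handmade, status: new, category: toy], since status is new, origin is handmade.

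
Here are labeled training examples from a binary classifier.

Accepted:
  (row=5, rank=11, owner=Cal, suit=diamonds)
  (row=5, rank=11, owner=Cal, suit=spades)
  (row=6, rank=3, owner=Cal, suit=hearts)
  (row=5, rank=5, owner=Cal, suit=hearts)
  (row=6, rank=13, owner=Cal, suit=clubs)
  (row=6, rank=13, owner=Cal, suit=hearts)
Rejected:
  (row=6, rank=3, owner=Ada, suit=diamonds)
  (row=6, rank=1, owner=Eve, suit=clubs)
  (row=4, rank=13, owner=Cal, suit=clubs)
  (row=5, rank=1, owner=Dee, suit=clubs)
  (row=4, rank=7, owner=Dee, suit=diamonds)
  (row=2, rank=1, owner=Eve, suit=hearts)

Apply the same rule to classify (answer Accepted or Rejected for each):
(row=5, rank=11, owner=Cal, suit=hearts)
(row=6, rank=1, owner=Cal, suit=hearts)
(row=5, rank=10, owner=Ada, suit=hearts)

The simplest hypothesis consistent with all the labels is: owner is Cal AND row ≥ 5.
(row=5, rank=11, owner=Cal, suit=hearts) — owner is Cal, row = 5, hence Accepted. (row=6, rank=1, owner=Cal, suit=hearts) — owner is Cal, row = 6, hence Accepted. (row=5, rank=10, owner=Ada, suit=hearts) — owner is Ada, row = 5, hence Rejected.

Accepted, Accepted, Rejected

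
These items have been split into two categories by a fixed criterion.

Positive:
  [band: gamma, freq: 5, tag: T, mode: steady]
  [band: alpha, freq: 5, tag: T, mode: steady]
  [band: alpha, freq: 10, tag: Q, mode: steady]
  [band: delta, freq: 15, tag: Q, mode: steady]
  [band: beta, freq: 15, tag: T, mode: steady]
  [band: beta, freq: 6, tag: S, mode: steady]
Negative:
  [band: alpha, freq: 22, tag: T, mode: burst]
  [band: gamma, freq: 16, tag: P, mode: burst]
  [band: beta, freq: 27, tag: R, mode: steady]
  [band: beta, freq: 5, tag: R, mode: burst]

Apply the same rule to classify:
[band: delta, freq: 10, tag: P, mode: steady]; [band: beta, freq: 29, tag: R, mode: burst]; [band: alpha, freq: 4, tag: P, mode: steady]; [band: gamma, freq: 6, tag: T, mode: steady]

Positive, Negative, Positive, Positive

The rule appears to be: mode is steady AND freq ≤ 15.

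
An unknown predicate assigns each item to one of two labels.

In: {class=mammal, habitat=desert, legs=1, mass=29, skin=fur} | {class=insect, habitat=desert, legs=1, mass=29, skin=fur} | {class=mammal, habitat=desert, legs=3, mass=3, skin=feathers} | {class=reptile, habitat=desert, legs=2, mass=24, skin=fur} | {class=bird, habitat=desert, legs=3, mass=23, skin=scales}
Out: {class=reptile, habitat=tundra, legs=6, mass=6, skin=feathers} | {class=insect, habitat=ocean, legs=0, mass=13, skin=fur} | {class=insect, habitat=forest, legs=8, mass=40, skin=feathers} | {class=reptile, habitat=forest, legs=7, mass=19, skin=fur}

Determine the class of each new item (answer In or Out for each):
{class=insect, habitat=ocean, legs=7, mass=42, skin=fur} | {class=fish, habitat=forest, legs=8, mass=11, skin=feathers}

The distinguishing property — habitat is desert — holds for all the 'In' cases and none of the 'Out' cases.
{class=insect, habitat=ocean, legs=7, mass=42, skin=fur}: Out (habitat is ocean). {class=fish, habitat=forest, legs=8, mass=11, skin=feathers}: Out (habitat is forest).

Out, Out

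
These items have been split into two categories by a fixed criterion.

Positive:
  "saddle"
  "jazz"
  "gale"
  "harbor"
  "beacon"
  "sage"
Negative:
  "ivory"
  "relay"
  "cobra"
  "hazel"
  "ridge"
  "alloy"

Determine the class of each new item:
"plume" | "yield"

Negative, Negative

The classifier is using: even length.
"plume": Negative (length 5).
"yield": Negative (length 5).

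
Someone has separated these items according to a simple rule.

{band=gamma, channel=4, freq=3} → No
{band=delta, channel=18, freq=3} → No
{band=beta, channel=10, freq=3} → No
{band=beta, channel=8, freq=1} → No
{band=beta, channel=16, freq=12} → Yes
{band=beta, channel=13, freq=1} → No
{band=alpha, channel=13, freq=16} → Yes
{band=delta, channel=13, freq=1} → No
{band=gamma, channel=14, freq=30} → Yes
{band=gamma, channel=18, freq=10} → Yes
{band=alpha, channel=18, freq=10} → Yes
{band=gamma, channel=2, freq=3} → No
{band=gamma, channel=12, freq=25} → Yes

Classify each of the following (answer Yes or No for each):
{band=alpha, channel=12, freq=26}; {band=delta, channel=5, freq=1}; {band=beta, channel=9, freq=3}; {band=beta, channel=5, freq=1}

One predicate separates the groups cleanly: freq ≥ 10.
{band=alpha, channel=12, freq=26}: freq = 26 — qualifies, so Yes.
{band=delta, channel=5, freq=1}: freq = 1 — fails this test, so No.
{band=beta, channel=9, freq=3}: freq = 3 — fails this test, so No.
{band=beta, channel=5, freq=1}: freq = 1 — fails this test, so No.

Yes, No, No, No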